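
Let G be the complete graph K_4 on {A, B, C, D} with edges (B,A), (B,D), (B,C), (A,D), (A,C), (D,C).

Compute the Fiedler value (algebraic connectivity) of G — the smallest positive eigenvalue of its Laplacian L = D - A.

For the complete graph K_n, L = nI − J (J = all-ones matrix). J has eigenvalues n (once, eigenvector 𝟙) and 0 (multiplicity n−1), so L has eigenvalues 0 (once) and n (multiplicity n−1). Here n = 4: eigenvalue 0 once and 4 with multiplicity 3.
Laplacian eigenvalues: [0.0, 4.0, 4.0, 4.0]. Algebraic connectivity (smallest non-zero eigenvalue) = 4.0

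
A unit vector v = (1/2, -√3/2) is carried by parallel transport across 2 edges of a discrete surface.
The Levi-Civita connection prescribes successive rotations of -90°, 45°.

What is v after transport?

Total rotation: (-90°) + 45° = -45°. Final vector: (-0.2588, -0.9659)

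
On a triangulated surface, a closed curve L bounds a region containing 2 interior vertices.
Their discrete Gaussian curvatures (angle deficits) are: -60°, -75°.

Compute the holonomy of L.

Holonomy = total enclosed curvature = (-60°) + (-75°) = -135°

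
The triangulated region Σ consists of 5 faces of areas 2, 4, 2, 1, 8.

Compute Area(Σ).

2 + 4 + 2 + 1 + 8 = 17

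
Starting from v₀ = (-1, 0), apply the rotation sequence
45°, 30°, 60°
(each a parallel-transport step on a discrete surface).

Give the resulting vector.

Total rotation: 45° + 30° + 60° = 135°. Final vector: (0.7071, -0.7071)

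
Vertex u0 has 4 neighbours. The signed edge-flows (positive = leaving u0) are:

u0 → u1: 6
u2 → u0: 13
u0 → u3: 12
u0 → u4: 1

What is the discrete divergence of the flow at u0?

Divergence = sum of outgoing flows = 6 + (-13) + 12 + 1 = 6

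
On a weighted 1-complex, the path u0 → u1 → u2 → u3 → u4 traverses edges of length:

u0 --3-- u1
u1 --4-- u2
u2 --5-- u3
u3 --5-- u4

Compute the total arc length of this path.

Arc length = 3 + 4 + 5 + 5 = 17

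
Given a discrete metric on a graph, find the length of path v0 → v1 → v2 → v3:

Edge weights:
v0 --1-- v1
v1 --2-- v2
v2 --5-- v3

Arc length = 1 + 2 + 5 = 8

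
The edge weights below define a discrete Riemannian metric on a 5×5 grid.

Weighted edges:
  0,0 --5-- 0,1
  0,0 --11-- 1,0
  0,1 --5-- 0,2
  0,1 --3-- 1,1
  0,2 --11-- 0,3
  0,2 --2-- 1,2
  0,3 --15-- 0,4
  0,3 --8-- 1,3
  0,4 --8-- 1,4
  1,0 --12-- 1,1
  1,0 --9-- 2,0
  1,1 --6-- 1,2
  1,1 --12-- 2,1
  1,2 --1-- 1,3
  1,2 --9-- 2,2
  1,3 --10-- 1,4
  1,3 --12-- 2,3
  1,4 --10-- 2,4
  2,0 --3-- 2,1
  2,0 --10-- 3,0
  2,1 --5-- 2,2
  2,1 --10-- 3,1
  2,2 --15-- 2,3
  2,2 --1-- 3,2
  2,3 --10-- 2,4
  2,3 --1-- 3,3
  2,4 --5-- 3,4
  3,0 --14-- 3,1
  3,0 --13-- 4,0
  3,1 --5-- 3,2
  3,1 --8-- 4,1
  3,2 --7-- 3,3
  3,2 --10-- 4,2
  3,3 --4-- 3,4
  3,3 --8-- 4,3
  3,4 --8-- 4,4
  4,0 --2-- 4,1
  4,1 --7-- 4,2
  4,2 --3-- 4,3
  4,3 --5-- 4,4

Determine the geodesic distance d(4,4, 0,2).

Shortest path: 4,4 → 3,4 → 3,3 → 2,3 → 1,3 → 1,2 → 0,2, total weight = 28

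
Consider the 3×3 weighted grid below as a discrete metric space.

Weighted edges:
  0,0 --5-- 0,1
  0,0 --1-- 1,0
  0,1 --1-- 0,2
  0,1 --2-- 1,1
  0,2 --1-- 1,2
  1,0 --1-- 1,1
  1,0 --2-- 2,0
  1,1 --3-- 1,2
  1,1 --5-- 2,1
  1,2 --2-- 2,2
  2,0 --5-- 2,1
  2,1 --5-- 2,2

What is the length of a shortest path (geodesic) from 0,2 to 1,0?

Shortest path: 0,2 → 0,1 → 1,1 → 1,0, total weight = 4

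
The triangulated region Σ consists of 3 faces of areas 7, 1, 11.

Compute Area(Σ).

7 + 1 + 11 = 19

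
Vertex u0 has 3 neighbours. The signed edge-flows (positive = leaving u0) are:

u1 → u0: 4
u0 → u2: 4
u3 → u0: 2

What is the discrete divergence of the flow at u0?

Divergence = sum of outgoing flows = (-4) + 4 + (-2) = -2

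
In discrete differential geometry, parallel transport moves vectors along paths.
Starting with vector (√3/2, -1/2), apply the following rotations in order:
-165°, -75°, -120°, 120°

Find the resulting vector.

Total rotation: (-165°) + (-75°) + (-120°) + 120° = -240° ≡ 120° (mod 360°). Final vector: (0, 1)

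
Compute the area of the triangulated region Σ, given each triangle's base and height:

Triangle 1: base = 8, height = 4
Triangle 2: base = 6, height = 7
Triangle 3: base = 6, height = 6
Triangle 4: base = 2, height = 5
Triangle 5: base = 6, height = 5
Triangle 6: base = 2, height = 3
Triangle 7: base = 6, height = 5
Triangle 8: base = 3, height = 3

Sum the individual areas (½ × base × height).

(1/2)×8×4 + (1/2)×6×7 + (1/2)×6×6 + (1/2)×2×5 + (1/2)×6×5 + (1/2)×2×3 + (1/2)×6×5 + (1/2)×3×3 = 97.5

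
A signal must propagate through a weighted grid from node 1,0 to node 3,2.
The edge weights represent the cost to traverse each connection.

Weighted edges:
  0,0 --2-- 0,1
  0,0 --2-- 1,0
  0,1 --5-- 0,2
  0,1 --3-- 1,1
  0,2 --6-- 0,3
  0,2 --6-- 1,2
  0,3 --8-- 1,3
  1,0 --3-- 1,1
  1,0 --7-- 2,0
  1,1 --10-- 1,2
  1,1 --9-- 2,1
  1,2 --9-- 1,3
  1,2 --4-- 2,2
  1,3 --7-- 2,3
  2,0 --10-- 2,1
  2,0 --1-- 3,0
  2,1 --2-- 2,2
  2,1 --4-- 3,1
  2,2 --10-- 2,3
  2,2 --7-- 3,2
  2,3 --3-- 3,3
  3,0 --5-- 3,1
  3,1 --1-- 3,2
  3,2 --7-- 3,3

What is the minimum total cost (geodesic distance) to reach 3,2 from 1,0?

Shortest path: 1,0 → 2,0 → 3,0 → 3,1 → 3,2, total weight = 14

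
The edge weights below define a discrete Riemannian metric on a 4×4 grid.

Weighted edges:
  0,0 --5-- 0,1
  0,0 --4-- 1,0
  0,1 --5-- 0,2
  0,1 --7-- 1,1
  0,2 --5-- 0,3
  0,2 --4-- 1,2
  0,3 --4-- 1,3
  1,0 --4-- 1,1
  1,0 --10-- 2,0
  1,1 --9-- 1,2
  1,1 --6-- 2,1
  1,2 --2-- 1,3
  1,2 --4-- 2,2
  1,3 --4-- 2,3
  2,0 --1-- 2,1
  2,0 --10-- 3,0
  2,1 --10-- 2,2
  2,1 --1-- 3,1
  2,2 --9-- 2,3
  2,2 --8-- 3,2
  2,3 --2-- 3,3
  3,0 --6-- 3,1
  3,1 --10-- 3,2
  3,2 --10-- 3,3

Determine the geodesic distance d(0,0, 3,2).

Shortest path: 0,0 → 1,0 → 1,1 → 2,1 → 3,1 → 3,2, total weight = 25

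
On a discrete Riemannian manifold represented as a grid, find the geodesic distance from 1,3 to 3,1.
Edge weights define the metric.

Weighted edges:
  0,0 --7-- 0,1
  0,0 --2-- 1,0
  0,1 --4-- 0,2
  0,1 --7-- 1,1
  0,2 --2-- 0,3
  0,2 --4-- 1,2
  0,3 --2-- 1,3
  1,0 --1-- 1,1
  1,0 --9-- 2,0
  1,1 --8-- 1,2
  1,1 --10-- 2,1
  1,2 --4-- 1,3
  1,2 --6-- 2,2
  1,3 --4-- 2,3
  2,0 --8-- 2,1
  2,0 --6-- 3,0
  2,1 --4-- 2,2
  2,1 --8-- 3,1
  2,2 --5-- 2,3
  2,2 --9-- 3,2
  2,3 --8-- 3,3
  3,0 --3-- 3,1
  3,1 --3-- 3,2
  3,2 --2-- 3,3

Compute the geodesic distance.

Shortest path: 1,3 → 2,3 → 3,3 → 3,2 → 3,1, total weight = 17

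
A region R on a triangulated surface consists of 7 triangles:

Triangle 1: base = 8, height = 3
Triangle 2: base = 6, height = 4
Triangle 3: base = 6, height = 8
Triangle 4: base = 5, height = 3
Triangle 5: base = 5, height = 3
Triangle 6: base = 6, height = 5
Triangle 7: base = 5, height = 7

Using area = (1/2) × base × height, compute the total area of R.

(1/2)×8×3 + (1/2)×6×4 + (1/2)×6×8 + (1/2)×5×3 + (1/2)×5×3 + (1/2)×6×5 + (1/2)×5×7 = 95.5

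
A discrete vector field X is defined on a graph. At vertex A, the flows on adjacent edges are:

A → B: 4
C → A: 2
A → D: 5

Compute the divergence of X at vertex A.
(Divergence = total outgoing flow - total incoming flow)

Divergence = sum of outgoing flows = 4 + (-2) + 5 = 7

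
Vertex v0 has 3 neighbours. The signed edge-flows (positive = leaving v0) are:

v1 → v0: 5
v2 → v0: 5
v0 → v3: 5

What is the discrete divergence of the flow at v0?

Divergence = sum of outgoing flows = (-5) + (-5) + 5 = -5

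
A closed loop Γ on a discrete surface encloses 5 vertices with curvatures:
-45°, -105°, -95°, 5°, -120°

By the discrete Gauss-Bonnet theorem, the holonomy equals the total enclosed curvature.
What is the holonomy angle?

Holonomy = total enclosed curvature = (-45°) + (-105°) + (-95°) + 5° + (-120°) = -360°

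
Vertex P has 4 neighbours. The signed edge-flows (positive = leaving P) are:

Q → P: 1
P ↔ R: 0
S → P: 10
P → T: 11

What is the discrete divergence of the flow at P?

Divergence = sum of outgoing flows = (-1) + 0 + (-10) + 11 = 0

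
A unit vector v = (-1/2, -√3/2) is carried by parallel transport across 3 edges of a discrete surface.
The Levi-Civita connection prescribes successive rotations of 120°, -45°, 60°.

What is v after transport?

Total rotation: 120° + (-45°) + 60° = 135°. Final vector: (0.9659, 0.2588)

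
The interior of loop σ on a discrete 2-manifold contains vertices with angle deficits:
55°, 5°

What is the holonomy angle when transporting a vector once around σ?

Holonomy = total enclosed curvature = 55° + 5° = 60°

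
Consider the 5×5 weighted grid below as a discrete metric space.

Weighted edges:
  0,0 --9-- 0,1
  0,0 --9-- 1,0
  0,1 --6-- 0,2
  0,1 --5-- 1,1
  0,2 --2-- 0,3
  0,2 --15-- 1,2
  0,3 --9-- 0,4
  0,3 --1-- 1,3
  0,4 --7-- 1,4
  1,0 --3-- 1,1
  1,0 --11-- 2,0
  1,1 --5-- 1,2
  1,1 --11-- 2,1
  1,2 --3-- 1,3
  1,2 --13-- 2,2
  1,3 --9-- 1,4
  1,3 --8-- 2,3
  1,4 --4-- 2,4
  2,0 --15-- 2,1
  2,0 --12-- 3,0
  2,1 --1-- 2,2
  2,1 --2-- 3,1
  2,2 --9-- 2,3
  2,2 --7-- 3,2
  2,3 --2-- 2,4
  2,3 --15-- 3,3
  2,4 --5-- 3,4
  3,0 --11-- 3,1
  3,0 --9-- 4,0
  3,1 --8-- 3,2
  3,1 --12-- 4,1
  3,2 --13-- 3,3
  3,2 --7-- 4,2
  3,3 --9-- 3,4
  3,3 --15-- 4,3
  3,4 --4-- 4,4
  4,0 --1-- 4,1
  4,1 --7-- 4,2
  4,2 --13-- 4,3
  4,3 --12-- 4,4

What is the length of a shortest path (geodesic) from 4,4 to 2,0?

Shortest path: 4,4 → 3,4 → 2,4 → 2,3 → 2,2 → 2,1 → 2,0, total weight = 36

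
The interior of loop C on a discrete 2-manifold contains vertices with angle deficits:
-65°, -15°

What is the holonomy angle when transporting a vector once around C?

Holonomy = total enclosed curvature = (-65°) + (-15°) = -80°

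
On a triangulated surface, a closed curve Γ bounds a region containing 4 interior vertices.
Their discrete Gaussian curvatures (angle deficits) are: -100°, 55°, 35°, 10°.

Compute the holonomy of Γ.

Holonomy = total enclosed curvature = (-100°) + 55° + 35° + 10° = 0°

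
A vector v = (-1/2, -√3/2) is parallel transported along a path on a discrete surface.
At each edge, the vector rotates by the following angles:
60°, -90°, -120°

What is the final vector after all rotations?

Total rotation: 60° + (-90°) + (-120°) = -150°. Final vector: (0, 1)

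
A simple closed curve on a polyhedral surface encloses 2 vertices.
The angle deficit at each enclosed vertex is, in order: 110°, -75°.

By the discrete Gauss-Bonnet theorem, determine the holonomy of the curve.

Holonomy = total enclosed curvature = 110° + (-75°) = 35°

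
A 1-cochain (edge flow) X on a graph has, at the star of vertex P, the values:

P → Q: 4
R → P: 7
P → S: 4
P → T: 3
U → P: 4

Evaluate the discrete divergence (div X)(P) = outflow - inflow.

Divergence = sum of outgoing flows = 4 + (-7) + 4 + 3 + (-4) = 0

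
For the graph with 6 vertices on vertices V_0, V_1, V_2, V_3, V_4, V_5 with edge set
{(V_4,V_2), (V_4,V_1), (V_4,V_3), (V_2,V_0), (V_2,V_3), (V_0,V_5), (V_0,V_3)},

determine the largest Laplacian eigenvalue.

Degrees: deg(V_0) = 3, deg(V_1) = 1, deg(V_2) = 3, deg(V_3) = 3, deg(V_4) = 3, deg(V_5) = 1.
L = D − A with rows/columns ordered (V_0, V_1, V_2, V_3, V_4, V_5):
  [ 3,  0, -1, -1,  0, -1]
  [ 0,  1,  0,  0, -1,  0]
  [-1,  0,  3, -1, -1,  0]
  [-1,  0, -1,  3, -1,  0]
  [ 0, -1, -1, -1,  3,  0]
  [-1,  0,  0,  0,  0,  1]
Characteristic polynomial: det(λI − L) = λ(λ² − 4λ + 2)(λ² − 6λ + 6)(λ − 4).
Roots: λ = 0; (λ² − 4λ + 2) = 0 ⇒ λ = 2 ± √2 ≈ 0.5858, 3.4142; (λ² − 6λ + 6) = 0 ⇒ λ = 3 ± √3 ≈ 1.2679, 4.7321; (λ − 4) = 0 ⇒ λ = 4.
(Check: the roots sum (with multiplicity) to 14, matching trace L = Σdeg = 2·7 = 14.)
Laplacian eigenvalues: [0.0, 0.5858, 1.2679, 3.4142, 4.0, 4.7321]. Largest eigenvalue (spectral radius) = 4.7321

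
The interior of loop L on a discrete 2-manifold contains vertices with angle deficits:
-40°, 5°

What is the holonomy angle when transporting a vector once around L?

Holonomy = total enclosed curvature = (-40°) + 5° = -35°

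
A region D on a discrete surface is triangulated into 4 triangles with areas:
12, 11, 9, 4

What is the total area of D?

12 + 11 + 9 + 4 = 36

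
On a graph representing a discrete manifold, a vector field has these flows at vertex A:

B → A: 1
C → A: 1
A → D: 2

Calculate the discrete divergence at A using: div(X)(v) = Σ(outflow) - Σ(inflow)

Divergence = sum of outgoing flows = (-1) + (-1) + 2 = 0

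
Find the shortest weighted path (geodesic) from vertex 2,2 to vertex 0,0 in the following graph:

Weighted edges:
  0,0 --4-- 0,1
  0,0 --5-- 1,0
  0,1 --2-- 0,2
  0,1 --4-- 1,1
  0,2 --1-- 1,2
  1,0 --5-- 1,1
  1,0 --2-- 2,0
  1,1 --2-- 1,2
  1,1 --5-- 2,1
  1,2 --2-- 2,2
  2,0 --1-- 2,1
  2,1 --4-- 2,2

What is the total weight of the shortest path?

Shortest path: 2,2 → 1,2 → 0,2 → 0,1 → 0,0, total weight = 9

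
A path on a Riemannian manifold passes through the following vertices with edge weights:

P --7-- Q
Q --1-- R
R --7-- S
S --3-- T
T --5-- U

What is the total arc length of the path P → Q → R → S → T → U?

Arc length = 7 + 1 + 7 + 3 + 5 = 23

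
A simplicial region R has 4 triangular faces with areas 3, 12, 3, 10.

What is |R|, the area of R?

3 + 12 + 3 + 10 = 28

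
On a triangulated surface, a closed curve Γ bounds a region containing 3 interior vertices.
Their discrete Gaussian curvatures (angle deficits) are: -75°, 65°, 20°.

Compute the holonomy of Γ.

Holonomy = total enclosed curvature = (-75°) + 65° + 20° = 10°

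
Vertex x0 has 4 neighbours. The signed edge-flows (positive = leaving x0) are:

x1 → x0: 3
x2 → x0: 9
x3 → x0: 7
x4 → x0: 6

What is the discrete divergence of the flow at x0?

Divergence = sum of outgoing flows = (-3) + (-9) + (-7) + (-6) = -25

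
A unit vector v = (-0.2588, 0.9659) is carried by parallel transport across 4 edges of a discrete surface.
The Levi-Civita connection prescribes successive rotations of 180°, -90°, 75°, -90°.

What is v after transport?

Total rotation: 180° + (-90°) + 75° + (-90°) = 75°. Final vector: (-1, 0)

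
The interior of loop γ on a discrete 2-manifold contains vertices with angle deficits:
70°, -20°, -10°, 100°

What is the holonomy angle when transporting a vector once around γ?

Holonomy = total enclosed curvature = 70° + (-20°) + (-10°) + 100° = 140°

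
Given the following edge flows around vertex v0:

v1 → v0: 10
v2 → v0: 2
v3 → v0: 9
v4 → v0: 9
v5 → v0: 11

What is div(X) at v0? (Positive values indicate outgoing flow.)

Divergence = sum of outgoing flows = (-10) + (-2) + (-9) + (-9) + (-11) = -41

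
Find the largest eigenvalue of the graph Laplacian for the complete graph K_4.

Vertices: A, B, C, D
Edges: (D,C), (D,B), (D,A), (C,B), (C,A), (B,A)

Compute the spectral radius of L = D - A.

For the complete graph K_n, L = nI − J (J = all-ones matrix). J has eigenvalues n (once, eigenvector 𝟙) and 0 (multiplicity n−1), so L has eigenvalues 0 (once) and n (multiplicity n−1). Here n = 4: eigenvalue 0 once and 4 with multiplicity 3.
Laplacian eigenvalues: [0.0, 4.0, 4.0, 4.0]. Largest eigenvalue (spectral radius) = 4.0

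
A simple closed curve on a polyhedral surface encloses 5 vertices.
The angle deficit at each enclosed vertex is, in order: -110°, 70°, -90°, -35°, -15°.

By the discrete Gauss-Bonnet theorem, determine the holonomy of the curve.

Holonomy = total enclosed curvature = (-110°) + 70° + (-90°) + (-35°) + (-15°) = -180°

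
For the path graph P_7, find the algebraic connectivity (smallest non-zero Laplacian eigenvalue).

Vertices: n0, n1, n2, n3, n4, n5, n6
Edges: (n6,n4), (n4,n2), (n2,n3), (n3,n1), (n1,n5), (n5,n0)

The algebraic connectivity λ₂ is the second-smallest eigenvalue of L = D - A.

The path graph P_n has Laplacian eigenvalues λ_k = 2 − 2cos(kπ/n), k = 0, 1, …, n−1. Here n = 7:
k=0: 2 − 2cos(0) = 0.0; k=1: 2 − 2cos(π/7) = 0.1981; k=2: 2 − 2cos(2π/7) = 0.753; k=3: 2 − 2cos(3π/7) = 1.555; k=4: 2 − 2cos(4π/7) = 2.445; k=5: 2 − 2cos(5π/7) = 3.247; k=6: 2 − 2cos(6π/7) = 3.8019.
Laplacian eigenvalues: [0.0, 0.1981, 0.753, 1.555, 2.445, 3.247, 3.8019]. Algebraic connectivity (smallest non-zero eigenvalue) = 0.1981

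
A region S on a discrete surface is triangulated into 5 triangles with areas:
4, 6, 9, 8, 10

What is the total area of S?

4 + 6 + 9 + 8 + 10 = 37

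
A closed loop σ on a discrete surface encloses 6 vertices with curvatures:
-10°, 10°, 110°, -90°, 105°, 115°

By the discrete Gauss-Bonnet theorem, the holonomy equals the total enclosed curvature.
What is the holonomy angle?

Holonomy = total enclosed curvature = (-10°) + 10° + 110° + (-90°) + 105° + 115° = 240°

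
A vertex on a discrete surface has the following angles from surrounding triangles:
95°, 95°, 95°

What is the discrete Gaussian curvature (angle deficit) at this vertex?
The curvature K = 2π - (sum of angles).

Sum of angles = 285°. K = 360° - 285° = 75°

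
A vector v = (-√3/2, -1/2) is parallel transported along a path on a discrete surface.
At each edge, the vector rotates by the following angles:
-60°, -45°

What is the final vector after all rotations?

Total rotation: (-60°) + (-45°) = -105°. Final vector: (-0.2588, 0.9659)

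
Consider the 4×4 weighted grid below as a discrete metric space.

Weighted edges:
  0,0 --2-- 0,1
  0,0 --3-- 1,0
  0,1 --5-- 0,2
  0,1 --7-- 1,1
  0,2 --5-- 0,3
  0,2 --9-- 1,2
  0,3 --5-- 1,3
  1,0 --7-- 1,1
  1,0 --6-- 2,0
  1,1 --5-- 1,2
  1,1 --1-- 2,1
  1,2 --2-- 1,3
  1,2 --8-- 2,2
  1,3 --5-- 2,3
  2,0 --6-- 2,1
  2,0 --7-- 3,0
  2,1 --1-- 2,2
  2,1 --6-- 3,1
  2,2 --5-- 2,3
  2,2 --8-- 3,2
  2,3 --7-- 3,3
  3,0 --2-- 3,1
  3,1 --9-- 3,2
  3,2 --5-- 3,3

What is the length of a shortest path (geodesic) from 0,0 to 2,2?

Shortest path: 0,0 → 0,1 → 1,1 → 2,1 → 2,2, total weight = 11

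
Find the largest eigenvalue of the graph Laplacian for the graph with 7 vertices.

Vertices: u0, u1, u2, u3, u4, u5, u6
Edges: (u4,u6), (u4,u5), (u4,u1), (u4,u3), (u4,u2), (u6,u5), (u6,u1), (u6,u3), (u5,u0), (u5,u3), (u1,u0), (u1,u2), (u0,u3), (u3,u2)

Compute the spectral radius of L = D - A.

Degrees: deg(u0) = 3, deg(u1) = 4, deg(u2) = 3, deg(u3) = 5, deg(u4) = 5, deg(u5) = 4, deg(u6) = 4.
L = D − A with rows/columns ordered (u0, u1, u2, u3, u4, u5, u6):
  [ 3, -1,  0, -1,  0, -1,  0]
  [-1,  4, -1,  0, -1,  0, -1]
  [ 0, -1,  3, -1, -1,  0,  0]
  [-1,  0, -1,  5, -1, -1, -1]
  [ 0, -1, -1, -1,  5, -1, -1]
  [-1,  0,  0, -1, -1,  4, -1]
  [ 0, -1,  0, -1, -1, -1,  4]
Characteristic polynomial: det(λI − L) = λ(λ² − 8λ + 14)(λ² − 10λ + 22)(λ − 4)(λ − 6).
Roots: λ = 0; (λ² − 8λ + 14) = 0 ⇒ λ = 4 ± √2 ≈ 2.5858, 5.4142; (λ² − 10λ + 22) = 0 ⇒ λ = 5 ± √3 ≈ 3.2679, 6.7321; (λ − 4) = 0 ⇒ λ = 4; (λ − 6) = 0 ⇒ λ = 6.
(Check: the roots sum (with multiplicity) to 28, matching trace L = Σdeg = 2·14 = 28.)
Laplacian eigenvalues: [0.0, 2.5858, 3.2679, 4.0, 5.4142, 6.0, 6.7321]. Largest eigenvalue (spectral radius) = 6.7321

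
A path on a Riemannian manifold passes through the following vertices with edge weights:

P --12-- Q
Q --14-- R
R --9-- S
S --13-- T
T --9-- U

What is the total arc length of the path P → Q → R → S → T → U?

Arc length = 12 + 14 + 9 + 13 + 9 = 57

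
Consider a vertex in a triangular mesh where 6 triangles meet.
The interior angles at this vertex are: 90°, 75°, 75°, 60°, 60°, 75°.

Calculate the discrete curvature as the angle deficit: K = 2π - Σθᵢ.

Sum of angles = 435°. K = 360° - 435° = -75° = -5π/12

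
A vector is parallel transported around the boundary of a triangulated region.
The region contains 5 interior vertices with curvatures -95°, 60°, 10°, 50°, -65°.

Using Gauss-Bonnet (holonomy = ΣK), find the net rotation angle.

Holonomy = total enclosed curvature = (-95°) + 60° + 10° + 50° + (-65°) = -40°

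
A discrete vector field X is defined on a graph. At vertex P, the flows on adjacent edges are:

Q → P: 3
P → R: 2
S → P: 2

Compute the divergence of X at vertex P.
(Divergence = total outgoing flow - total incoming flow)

Divergence = sum of outgoing flows = (-3) + 2 + (-2) = -3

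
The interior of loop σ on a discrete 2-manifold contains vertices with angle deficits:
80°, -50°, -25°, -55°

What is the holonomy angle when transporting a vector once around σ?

Holonomy = total enclosed curvature = 80° + (-50°) + (-25°) + (-55°) = -50°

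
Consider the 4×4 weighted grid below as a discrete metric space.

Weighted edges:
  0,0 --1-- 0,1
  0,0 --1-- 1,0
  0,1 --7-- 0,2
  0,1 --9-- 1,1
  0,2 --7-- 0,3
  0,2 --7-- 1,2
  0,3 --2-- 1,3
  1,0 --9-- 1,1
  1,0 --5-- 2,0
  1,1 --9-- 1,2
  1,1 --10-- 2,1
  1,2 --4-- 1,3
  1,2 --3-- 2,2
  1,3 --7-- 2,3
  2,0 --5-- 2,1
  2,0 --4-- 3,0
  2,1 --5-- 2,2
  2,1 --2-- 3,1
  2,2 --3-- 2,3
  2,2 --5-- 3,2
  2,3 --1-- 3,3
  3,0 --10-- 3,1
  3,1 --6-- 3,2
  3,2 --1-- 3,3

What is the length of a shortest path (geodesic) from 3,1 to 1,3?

Shortest path: 3,1 → 2,1 → 2,2 → 1,2 → 1,3, total weight = 14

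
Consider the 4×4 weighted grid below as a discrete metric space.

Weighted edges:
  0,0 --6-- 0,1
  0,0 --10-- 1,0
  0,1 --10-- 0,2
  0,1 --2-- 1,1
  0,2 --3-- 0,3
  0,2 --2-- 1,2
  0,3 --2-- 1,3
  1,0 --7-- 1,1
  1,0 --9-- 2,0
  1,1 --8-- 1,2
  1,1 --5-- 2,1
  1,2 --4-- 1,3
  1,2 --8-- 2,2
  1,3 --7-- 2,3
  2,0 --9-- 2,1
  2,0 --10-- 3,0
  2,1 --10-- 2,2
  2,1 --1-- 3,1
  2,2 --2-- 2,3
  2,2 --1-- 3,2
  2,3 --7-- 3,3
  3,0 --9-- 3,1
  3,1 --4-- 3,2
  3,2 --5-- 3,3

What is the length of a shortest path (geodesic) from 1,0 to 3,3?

Shortest path: 1,0 → 1,1 → 2,1 → 3,1 → 3,2 → 3,3, total weight = 22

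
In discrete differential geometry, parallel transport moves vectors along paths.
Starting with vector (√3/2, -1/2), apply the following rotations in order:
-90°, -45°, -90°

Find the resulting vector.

Total rotation: (-90°) + (-45°) + (-90°) = -225° ≡ 135° (mod 360°). Final vector: (-0.2588, 0.9659)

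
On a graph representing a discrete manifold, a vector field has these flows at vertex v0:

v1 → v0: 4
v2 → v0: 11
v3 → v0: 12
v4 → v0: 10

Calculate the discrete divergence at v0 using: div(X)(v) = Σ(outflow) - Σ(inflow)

Divergence = sum of outgoing flows = (-4) + (-11) + (-12) + (-10) = -37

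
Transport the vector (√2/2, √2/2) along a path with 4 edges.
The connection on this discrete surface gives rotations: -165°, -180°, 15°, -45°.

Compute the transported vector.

Total rotation: (-165°) + (-180°) + 15° + (-45°) = -375° ≡ -15° (mod 360°). Final vector: (0.8660, 0.5000)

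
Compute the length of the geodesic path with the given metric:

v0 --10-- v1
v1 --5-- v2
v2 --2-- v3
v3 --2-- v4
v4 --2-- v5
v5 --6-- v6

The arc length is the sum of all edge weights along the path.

Arc length = 10 + 5 + 2 + 2 + 2 + 6 = 27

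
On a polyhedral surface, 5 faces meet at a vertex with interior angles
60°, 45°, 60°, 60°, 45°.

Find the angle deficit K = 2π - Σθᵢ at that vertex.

Sum of angles = 270°. K = 360° - 270° = 90°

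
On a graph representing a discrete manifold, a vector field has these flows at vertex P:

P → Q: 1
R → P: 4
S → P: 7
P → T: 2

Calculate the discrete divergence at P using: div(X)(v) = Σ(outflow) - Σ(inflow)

Divergence = sum of outgoing flows = 1 + (-4) + (-7) + 2 = -8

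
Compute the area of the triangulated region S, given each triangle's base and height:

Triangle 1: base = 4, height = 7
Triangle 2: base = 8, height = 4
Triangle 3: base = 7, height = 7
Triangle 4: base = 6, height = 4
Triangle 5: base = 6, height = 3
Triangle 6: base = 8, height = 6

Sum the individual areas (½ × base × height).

(1/2)×4×7 + (1/2)×8×4 + (1/2)×7×7 + (1/2)×6×4 + (1/2)×6×3 + (1/2)×8×6 = 99.5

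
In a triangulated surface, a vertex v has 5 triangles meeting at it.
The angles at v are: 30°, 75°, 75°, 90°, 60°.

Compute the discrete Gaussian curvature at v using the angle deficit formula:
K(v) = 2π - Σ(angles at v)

Sum of angles = 330°. K = 360° - 330° = 30° = π/6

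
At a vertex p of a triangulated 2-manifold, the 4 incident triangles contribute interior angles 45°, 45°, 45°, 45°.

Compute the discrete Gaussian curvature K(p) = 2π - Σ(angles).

Sum of angles = 180°. K = 360° - 180° = 180°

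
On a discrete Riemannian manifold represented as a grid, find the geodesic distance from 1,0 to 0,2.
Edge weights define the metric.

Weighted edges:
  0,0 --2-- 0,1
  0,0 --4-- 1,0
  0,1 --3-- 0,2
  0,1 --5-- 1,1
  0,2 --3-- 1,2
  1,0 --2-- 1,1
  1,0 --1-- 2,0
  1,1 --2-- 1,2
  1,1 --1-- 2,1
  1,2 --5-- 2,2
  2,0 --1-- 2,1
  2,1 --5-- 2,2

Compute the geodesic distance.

Shortest path: 1,0 → 1,1 → 1,2 → 0,2, total weight = 7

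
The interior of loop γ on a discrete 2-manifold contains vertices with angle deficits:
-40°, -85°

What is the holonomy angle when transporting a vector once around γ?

Holonomy = total enclosed curvature = (-40°) + (-85°) = -125°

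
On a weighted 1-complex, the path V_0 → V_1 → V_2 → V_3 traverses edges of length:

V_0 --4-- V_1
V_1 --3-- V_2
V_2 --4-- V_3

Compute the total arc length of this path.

Arc length = 4 + 3 + 4 = 11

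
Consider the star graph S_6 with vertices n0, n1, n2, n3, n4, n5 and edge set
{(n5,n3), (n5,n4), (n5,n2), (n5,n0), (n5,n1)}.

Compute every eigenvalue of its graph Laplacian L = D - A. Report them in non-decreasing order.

The star S_6 is the complete bipartite graph K_{1,5} (one hub of degree 5, 5 leaves of degree 1). The Laplacian spectrum of K_{p,q} is 0, p (multiplicity q−1), q (multiplicity p−1), p+q. With p = 1, q = 5: 0 once, 1 with multiplicity 4, and 6 once. (Check: trace L = sum of degrees = 10 = 4·1 + 6.)
Laplacian eigenvalues (increasing order): [0.0, 1.0, 1.0, 1.0, 1.0, 6.0]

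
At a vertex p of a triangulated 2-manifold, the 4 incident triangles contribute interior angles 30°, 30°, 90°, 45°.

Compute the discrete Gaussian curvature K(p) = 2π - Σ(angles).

Sum of angles = 195°. K = 360° - 195° = 165°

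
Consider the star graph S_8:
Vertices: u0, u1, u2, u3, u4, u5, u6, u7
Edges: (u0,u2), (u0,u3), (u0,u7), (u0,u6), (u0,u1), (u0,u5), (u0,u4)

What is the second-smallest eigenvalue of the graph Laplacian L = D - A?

The star S_8 is the complete bipartite graph K_{1,7} (one hub of degree 7, 7 leaves of degree 1). The Laplacian spectrum of K_{p,q} is 0, p (multiplicity q−1), q (multiplicity p−1), p+q. With p = 1, q = 7: 0 once, 1 with multiplicity 6, and 8 once. (Check: trace L = sum of degrees = 14 = 6·1 + 8.)
Laplacian eigenvalues: [0.0, 1.0, 1.0, 1.0, 1.0, 1.0, 1.0, 8.0]. Algebraic connectivity (smallest non-zero eigenvalue) = 1.0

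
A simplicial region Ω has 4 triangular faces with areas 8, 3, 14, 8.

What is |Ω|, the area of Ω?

8 + 3 + 14 + 8 = 33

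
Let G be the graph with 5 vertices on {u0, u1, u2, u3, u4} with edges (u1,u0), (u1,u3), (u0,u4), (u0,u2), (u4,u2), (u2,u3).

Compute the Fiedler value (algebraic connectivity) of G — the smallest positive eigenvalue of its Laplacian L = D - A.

Degrees: deg(u0) = 3, deg(u1) = 2, deg(u2) = 3, deg(u3) = 2, deg(u4) = 2.
L = D − A with rows/columns ordered (u0, u1, u2, u3, u4):
  [ 3, -1, -1,  0, -1]
  [-1,  2,  0, -1,  0]
  [-1,  0,  3, -1, -1]
  [ 0, -1, -1,  2,  0]
  [-1,  0, -1,  0,  2]
Characteristic polynomial: det(λI − L) = λ(λ² − 5λ + 5)(λ² − 7λ + 11).
Roots: λ = 0; (λ² − 5λ + 5) = 0 ⇒ λ = (5 ± √5)/2 ≈ 1.382, 3.618; (λ² − 7λ + 11) = 0 ⇒ λ = (7 ± √5)/2 ≈ 2.382, 4.618.
(Check: the roots sum (with multiplicity) to 12, matching trace L = Σdeg = 2·6 = 12.)
Laplacian eigenvalues: [0.0, 1.382, 2.382, 3.618, 4.618]. Algebraic connectivity (smallest non-zero eigenvalue) = 1.382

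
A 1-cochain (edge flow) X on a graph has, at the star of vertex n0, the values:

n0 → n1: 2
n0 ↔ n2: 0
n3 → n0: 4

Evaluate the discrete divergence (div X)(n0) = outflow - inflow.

Divergence = sum of outgoing flows = 2 + 0 + (-4) = -2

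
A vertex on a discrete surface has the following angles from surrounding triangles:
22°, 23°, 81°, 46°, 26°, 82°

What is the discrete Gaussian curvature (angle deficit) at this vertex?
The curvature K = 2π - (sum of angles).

Sum of angles = 280°. K = 360° - 280° = 80° = 4π/9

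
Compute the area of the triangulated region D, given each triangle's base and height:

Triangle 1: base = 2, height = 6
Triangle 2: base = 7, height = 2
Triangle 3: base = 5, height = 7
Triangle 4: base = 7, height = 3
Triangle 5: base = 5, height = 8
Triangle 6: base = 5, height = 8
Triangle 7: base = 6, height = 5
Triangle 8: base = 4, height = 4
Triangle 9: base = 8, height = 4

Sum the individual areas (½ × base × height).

(1/2)×2×6 + (1/2)×7×2 + (1/2)×5×7 + (1/2)×7×3 + (1/2)×5×8 + (1/2)×5×8 + (1/2)×6×5 + (1/2)×4×4 + (1/2)×8×4 = 120.0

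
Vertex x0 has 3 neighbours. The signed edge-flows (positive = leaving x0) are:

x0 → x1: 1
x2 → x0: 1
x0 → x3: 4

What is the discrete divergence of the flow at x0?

Divergence = sum of outgoing flows = 1 + (-1) + 4 = 4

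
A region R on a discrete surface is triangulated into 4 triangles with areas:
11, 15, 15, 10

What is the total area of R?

11 + 15 + 15 + 10 = 51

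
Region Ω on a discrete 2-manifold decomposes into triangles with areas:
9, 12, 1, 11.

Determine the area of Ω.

9 + 12 + 1 + 11 = 33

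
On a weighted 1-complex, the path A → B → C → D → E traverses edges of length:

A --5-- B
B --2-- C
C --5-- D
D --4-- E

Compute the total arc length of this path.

Arc length = 5 + 2 + 5 + 4 = 16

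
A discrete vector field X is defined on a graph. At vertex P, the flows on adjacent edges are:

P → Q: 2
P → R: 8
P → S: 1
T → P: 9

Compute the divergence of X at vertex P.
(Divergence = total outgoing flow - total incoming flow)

Divergence = sum of outgoing flows = 2 + 8 + 1 + (-9) = 2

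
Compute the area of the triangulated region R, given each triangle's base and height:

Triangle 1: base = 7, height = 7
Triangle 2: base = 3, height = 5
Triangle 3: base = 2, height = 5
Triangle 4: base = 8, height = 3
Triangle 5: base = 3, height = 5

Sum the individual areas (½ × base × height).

(1/2)×7×7 + (1/2)×3×5 + (1/2)×2×5 + (1/2)×8×3 + (1/2)×3×5 = 56.5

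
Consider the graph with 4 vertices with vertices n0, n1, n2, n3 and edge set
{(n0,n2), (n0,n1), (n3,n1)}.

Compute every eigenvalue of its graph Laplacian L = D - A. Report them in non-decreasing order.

Degrees: deg(n0) = 2, deg(n1) = 2, deg(n2) = 1, deg(n3) = 1.
L = D − A with rows/columns ordered (n0, n1, n2, n3):
  [ 2, -1, -1,  0]
  [-1,  2,  0, -1]
  [-1,  0,  1,  0]
  [ 0, -1,  0,  1]
Characteristic polynomial: det(λI − L) = λ(λ² − 4λ + 2)(λ − 2).
Roots: λ = 0; (λ² − 4λ + 2) = 0 ⇒ λ = 2 ± √2 ≈ 0.5858, 3.4142; (λ − 2) = 0 ⇒ λ = 2.
(Check: the roots sum (with multiplicity) to 6, matching trace L = Σdeg = 2·3 = 6.)
Laplacian eigenvalues (increasing order): [0.0, 0.5858, 2.0, 3.4142]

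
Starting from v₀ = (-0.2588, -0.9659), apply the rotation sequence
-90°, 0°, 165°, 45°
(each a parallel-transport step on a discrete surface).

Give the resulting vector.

Total rotation: (-90°) + 0° + 165° + 45° = 120°. Final vector: (0.9659, 0.2588)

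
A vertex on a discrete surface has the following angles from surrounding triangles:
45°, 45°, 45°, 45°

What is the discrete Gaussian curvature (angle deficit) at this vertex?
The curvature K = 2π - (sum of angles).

Sum of angles = 180°. K = 360° - 180° = 180° = π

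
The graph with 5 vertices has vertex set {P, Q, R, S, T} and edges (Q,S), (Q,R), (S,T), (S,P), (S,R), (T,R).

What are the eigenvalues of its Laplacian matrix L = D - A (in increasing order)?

Degrees: deg(P) = 1, deg(Q) = 2, deg(R) = 3, deg(S) = 4, deg(T) = 2.
L = D − A with rows/columns ordered (P, Q, R, S, T):
  [ 1,  0,  0, -1,  0]
  [ 0,  2, -1, -1,  0]
  [ 0, -1,  3, -1, -1]
  [-1, -1, -1,  4, -1]
  [ 0,  0, -1, -1,  2]
Characteristic polynomial: det(λI − L) = λ(λ − 1)(λ − 2)(λ − 4)(λ − 5).
Roots: λ = 0; (λ − 1) = 0 ⇒ λ = 1; (λ − 2) = 0 ⇒ λ = 2; (λ − 4) = 0 ⇒ λ = 4; (λ − 5) = 0 ⇒ λ = 5.
(Check: the roots sum (with multiplicity) to 12, matching trace L = Σdeg = 2·6 = 12.)
Laplacian eigenvalues (increasing order): [0.0, 1.0, 2.0, 4.0, 5.0]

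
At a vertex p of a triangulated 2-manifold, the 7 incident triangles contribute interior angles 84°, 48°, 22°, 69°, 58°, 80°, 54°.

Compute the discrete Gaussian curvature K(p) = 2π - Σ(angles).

Sum of angles = 415°. K = 360° - 415° = -55° = -11π/36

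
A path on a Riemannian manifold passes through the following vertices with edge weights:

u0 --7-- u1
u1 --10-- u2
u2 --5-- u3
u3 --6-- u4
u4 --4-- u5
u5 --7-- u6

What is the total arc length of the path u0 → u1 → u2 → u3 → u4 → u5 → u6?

Arc length = 7 + 10 + 5 + 6 + 4 + 7 = 39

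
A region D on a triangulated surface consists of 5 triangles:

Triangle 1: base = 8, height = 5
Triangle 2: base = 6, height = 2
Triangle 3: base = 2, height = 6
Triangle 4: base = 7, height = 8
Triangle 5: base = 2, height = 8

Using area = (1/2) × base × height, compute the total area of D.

(1/2)×8×5 + (1/2)×6×2 + (1/2)×2×6 + (1/2)×7×8 + (1/2)×2×8 = 68.0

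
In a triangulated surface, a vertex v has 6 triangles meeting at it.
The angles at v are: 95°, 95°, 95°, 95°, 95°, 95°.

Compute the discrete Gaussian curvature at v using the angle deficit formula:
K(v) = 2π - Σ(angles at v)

Sum of angles = 570°. K = 360° - 570° = -210°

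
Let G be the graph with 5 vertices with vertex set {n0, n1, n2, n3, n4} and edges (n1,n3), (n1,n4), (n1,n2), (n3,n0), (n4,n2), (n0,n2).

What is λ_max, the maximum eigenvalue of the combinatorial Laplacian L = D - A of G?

Degrees: deg(n0) = 2, deg(n1) = 3, deg(n2) = 3, deg(n3) = 2, deg(n4) = 2.
L = D − A with rows/columns ordered (n0, n1, n2, n3, n4):
  [ 2,  0, -1, -1,  0]
  [ 0,  3, -1, -1, -1]
  [-1, -1,  3,  0, -1]
  [-1, -1,  0,  2,  0]
  [ 0, -1, -1,  0,  2]
Characteristic polynomial: det(λI − L) = λ(λ² − 5λ + 5)(λ² − 7λ + 11).
Roots: λ = 0; (λ² − 5λ + 5) = 0 ⇒ λ = (5 ± √5)/2 ≈ 1.382, 3.618; (λ² − 7λ + 11) = 0 ⇒ λ = (7 ± √5)/2 ≈ 2.382, 4.618.
(Check: the roots sum (with multiplicity) to 12, matching trace L = Σdeg = 2·6 = 12.)
Laplacian eigenvalues: [0.0, 1.382, 2.382, 3.618, 4.618]. Largest eigenvalue (spectral radius) = 4.618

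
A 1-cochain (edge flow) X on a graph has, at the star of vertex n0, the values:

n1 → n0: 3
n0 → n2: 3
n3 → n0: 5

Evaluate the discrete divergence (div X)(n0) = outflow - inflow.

Divergence = sum of outgoing flows = (-3) + 3 + (-5) = -5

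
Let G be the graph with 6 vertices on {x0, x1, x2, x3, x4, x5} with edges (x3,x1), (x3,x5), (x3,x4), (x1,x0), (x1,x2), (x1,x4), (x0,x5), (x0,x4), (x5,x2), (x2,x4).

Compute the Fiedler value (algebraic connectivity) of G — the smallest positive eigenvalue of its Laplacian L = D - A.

Degrees: deg(x0) = 3, deg(x1) = 4, deg(x2) = 3, deg(x3) = 3, deg(x4) = 4, deg(x5) = 3.
L = D − A with rows/columns ordered (x0, x1, x2, x3, x4, x5):
  [ 3, -1,  0,  0, -1, -1]
  [-1,  4, -1, -1, -1,  0]
  [ 0, -1,  3,  0, -1, -1]
  [ 0, -1,  0,  3, -1, -1]
  [-1, -1, -1, -1,  4,  0]
  [-1,  0, -1, -1,  0,  3]
Characteristic polynomial: det(λI − L) = λ(λ − 3)³(λ − 5)(λ − 6).
Roots: λ = 0; (λ − 3) = 0 ⇒ λ = 3 (multiplicity 3); (λ − 5) = 0 ⇒ λ = 5; (λ − 6) = 0 ⇒ λ = 6.
(Check: the roots sum (with multiplicity) to 20, matching trace L = Σdeg = 2·10 = 20.)
Laplacian eigenvalues: [0.0, 3.0, 3.0, 3.0, 5.0, 6.0]. Algebraic connectivity (smallest non-zero eigenvalue) = 3.0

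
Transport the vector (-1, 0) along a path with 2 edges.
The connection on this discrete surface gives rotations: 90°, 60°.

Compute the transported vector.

Total rotation: 90° + 60° = 150°. Final vector: (0.8660, -0.5000)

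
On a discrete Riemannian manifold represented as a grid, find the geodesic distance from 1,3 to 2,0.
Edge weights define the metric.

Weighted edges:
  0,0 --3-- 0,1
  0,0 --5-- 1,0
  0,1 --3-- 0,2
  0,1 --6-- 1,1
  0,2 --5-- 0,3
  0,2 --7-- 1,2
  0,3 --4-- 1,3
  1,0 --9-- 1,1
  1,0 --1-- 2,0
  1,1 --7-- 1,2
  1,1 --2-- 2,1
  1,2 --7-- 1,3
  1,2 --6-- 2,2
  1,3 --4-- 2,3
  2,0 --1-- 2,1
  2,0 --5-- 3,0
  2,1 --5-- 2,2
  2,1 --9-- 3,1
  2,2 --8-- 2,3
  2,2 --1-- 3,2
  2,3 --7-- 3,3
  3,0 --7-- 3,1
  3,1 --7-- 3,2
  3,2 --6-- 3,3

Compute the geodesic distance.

Shortest path: 1,3 → 1,2 → 1,1 → 2,1 → 2,0, total weight = 17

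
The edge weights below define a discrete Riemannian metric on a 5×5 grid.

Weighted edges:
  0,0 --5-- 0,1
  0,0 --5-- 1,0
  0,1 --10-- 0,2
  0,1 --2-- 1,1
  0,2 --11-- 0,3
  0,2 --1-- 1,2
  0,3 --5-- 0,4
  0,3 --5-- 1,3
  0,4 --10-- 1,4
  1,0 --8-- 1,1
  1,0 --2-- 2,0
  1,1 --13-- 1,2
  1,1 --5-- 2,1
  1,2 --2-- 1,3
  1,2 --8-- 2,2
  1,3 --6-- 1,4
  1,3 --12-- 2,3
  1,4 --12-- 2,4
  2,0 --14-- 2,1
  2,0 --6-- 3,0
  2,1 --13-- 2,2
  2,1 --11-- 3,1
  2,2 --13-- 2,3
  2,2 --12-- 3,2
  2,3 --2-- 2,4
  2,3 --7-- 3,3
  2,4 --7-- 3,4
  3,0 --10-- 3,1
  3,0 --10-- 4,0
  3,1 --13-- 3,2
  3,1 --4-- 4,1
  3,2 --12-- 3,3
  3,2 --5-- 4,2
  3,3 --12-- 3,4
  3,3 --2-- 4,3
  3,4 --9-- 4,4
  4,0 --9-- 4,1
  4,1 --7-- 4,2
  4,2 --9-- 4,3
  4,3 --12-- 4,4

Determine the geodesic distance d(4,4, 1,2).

Shortest path: 4,4 → 3,4 → 2,4 → 2,3 → 1,3 → 1,2, total weight = 32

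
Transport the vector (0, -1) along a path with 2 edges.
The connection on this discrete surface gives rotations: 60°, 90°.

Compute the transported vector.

Total rotation: 60° + 90° = 150°. Final vector: (0.5000, 0.8660)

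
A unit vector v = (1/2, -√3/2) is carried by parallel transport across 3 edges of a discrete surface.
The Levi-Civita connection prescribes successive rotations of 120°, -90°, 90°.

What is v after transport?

Total rotation: 120° + (-90°) + 90° = 120°. Final vector: (0.5000, 0.8660)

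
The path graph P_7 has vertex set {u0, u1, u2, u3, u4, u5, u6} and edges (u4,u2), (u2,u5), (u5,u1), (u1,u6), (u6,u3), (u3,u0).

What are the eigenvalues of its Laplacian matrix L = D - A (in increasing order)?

The path graph P_n has Laplacian eigenvalues λ_k = 2 − 2cos(kπ/n), k = 0, 1, …, n−1. Here n = 7:
k=0: 2 − 2cos(0) = 0.0; k=1: 2 − 2cos(π/7) = 0.1981; k=2: 2 − 2cos(2π/7) = 0.753; k=3: 2 − 2cos(3π/7) = 1.555; k=4: 2 − 2cos(4π/7) = 2.445; k=5: 2 − 2cos(5π/7) = 3.247; k=6: 2 − 2cos(6π/7) = 3.8019.
Laplacian eigenvalues (increasing order): [0.0, 0.1981, 0.753, 1.555, 2.445, 3.247, 3.8019]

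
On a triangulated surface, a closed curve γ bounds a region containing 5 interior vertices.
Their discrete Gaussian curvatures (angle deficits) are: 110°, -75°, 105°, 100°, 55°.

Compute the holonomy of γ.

Holonomy = total enclosed curvature = 110° + (-75°) + 105° + 100° + 55° = 295°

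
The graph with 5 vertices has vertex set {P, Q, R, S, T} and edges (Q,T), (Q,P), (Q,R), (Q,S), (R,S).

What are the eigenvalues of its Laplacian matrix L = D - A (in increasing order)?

Degrees: deg(P) = 1, deg(Q) = 4, deg(R) = 2, deg(S) = 2, deg(T) = 1.
L = D − A with rows/columns ordered (P, Q, R, S, T):
  [ 1, -1,  0,  0,  0]
  [-1,  4, -1, -1, -1]
  [ 0, -1,  2, -1,  0]
  [ 0, -1, -1,  2,  0]
  [ 0, -1,  0,  0,  1]
Characteristic polynomial: det(λI − L) = λ(λ − 1)²(λ − 3)(λ − 5).
Roots: λ = 0; (λ − 1) = 0 ⇒ λ = 1 (multiplicity 2); (λ − 3) = 0 ⇒ λ = 3; (λ − 5) = 0 ⇒ λ = 5.
(Check: the roots sum (with multiplicity) to 10, matching trace L = Σdeg = 2·5 = 10.)
Laplacian eigenvalues (increasing order): [0.0, 1.0, 1.0, 3.0, 5.0]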